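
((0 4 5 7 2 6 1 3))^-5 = (0 7 1 4 2 3 5 6)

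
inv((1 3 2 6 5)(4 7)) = (1 5 6 2 3)(4 7)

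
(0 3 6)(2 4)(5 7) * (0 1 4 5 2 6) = (0 3)(1 4 6)(2 5 7)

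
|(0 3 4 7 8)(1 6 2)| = 15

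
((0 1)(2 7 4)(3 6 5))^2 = (2 4 7)(3 5 6)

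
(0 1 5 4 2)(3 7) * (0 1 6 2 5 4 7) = (0 6 2 1 4 5 7 3)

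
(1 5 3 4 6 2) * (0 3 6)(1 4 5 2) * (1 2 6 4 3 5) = (0 5 4)(1 6 2 3)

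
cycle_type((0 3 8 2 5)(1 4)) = 2.5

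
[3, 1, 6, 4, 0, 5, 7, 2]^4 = [3, 1, 6, 4, 0, 5, 7, 2]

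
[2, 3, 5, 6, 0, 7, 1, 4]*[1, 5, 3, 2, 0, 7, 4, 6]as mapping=[0→3, 1→2, 2→7, 3→4, 4→1, 5→6, 6→5, 7→0]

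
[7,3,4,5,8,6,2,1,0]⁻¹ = [8,7,6,1,2,3,5,0,4]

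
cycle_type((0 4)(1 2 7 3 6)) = 2.5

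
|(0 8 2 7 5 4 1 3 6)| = 9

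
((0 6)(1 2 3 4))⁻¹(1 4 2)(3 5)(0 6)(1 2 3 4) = (1 3 2)(4 5)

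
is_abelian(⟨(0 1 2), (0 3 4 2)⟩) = no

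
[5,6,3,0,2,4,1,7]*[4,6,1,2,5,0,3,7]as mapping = [0→0,1→3,2→2,3→4,4→1,5→5,6→6,7→7]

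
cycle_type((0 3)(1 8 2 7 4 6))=2.6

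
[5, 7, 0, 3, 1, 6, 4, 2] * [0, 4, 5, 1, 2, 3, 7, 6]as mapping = [0→3, 1→6, 2→0, 3→1, 4→4, 5→7, 6→2, 7→5]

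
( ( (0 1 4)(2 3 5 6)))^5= (0 4 1)(2 3 5 6)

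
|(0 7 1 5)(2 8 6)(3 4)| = 12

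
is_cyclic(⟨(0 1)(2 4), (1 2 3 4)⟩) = no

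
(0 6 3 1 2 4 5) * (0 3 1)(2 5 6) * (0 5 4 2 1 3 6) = (0 1 4)(3 5 6)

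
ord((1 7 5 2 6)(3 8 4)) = 15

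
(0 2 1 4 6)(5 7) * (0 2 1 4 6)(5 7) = (0 1 6 2 4)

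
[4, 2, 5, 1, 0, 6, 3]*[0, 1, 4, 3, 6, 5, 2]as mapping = [0→6, 1→4, 2→5, 3→1, 4→0, 5→2, 6→3]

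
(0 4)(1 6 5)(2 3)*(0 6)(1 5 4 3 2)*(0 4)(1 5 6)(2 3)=(0 2 3 5 6)(1 4)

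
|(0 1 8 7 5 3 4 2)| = 8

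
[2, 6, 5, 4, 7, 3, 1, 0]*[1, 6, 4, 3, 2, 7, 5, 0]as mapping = [0→4, 1→5, 2→7, 3→2, 4→0, 5→3, 6→6, 7→1]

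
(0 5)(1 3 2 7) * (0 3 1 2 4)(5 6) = (0 6 5 3 4)(2 7)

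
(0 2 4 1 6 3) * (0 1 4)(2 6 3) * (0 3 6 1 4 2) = (0 1 6)(2 3 4)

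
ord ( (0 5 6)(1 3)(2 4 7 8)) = 12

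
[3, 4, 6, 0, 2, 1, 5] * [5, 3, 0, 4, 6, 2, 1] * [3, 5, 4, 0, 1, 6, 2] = [1, 2, 5, 6, 3, 0, 4]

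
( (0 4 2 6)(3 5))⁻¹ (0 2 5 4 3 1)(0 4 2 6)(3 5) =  (1 4 6 3 2 5)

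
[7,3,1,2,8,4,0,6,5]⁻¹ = [6,2,3,1,5,8,7,0,4]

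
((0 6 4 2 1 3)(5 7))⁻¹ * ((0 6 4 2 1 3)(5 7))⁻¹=(0 1 4)(2 6 3)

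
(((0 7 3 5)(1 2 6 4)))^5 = (0 7 3 5)(1 2 6 4)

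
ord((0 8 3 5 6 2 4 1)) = 8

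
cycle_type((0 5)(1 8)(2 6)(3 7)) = 2^4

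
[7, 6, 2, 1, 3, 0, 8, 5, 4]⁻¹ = [5, 3, 2, 4, 8, 7, 1, 0, 6]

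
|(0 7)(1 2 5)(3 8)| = 6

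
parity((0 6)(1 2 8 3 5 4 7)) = odd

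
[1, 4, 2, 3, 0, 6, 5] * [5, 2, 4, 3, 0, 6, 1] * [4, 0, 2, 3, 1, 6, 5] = [2, 4, 1, 3, 6, 0, 5]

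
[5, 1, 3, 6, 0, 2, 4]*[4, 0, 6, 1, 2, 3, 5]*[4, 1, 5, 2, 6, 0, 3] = [2, 4, 1, 0, 6, 3, 5]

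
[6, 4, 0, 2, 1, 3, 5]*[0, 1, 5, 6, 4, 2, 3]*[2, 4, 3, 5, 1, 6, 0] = [5, 1, 2, 6, 4, 0, 3]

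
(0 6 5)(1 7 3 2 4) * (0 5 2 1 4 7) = (0 6 2 7 3 1)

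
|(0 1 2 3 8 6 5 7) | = 8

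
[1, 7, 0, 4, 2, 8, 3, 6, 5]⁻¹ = [2, 0, 4, 6, 3, 8, 7, 1, 5]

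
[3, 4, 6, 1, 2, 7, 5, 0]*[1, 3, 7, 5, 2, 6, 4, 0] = [5, 2, 4, 3, 7, 0, 6, 1]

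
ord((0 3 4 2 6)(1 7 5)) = 15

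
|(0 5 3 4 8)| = 5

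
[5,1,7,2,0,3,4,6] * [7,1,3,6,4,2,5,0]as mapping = [0→2,1→1,2→0,3→3,4→7,5→6,6→4,7→5]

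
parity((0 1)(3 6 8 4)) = even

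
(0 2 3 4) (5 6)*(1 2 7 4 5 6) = (0 7 4) (1 2 3 5) 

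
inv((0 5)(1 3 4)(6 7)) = (0 5)(1 4 3)(6 7)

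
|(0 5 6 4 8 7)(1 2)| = 6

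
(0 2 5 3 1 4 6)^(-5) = (0 5 1 6 2 3 4)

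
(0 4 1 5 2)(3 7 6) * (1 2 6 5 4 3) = (0 3 7 5 6 1 4 2)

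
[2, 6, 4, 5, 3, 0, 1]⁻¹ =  [5, 6, 0, 4, 2, 3, 1]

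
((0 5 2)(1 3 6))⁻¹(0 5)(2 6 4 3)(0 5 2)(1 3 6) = (0 1 4 6)(2 5)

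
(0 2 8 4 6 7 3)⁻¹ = (0 3 7 6 4 8 2)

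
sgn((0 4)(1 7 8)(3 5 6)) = -1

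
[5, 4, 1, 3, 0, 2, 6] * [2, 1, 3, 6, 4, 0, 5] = [0, 4, 1, 6, 2, 3, 5]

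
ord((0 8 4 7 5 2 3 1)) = 8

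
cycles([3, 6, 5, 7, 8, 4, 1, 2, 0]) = (0 3 7 2 5 4 8)(1 6)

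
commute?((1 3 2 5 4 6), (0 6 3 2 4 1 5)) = no:(1 3 2 5 4 6)*(0 6 3 2 4 1 5) = (0 6 5 1 2)(3 4), (0 6 3 2 4 1 5)*(1 3 2 5 4 6) = (0 1 4 3 5)(2 6)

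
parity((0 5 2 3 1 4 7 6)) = odd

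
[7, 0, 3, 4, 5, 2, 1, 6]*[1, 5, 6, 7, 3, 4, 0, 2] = [2, 1, 7, 3, 4, 6, 5, 0]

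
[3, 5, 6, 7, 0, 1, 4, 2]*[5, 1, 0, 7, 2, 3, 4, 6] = [7, 3, 4, 6, 5, 1, 2, 0]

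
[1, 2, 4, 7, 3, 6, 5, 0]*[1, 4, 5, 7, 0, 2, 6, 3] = [4, 5, 0, 3, 7, 6, 2, 1]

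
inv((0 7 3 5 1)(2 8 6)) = (0 1 5 3 7)(2 6 8)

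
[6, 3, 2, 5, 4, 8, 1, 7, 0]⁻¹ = [8, 6, 2, 1, 4, 3, 0, 7, 5]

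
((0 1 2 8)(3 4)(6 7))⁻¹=(0 8 2 1)(3 4)(6 7)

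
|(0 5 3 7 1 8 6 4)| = 8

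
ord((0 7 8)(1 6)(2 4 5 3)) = 12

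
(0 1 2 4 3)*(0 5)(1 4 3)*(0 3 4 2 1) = (0 2 4)(3 5)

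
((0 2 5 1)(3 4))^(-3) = (0 2 5 1)(3 4)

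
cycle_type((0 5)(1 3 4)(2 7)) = 2^2.3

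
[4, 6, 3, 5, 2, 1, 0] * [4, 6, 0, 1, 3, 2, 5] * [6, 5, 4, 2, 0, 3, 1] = [2, 3, 5, 4, 6, 1, 0]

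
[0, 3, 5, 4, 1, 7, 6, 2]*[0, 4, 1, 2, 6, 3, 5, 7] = [0, 2, 3, 6, 4, 7, 5, 1]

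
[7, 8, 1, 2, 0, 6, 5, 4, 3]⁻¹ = [4, 2, 3, 8, 7, 6, 5, 0, 1]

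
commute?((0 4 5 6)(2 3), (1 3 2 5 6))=no:(0 4 5 6)(2 3) * (1 3 2 5 6)=(0 4 6)(1 3 5), (1 3 2 5 6) * (0 4 5 6)(2 3)=(0 4 5)(1 2 6)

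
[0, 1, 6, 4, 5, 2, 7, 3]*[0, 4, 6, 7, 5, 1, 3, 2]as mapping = [0→0, 1→4, 2→3, 3→5, 4→1, 5→6, 6→2, 7→7]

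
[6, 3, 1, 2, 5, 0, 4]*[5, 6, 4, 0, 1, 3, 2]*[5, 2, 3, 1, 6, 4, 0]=[3, 5, 0, 6, 1, 4, 2]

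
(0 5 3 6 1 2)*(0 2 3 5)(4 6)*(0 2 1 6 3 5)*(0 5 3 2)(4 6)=(1 3 6 4 2)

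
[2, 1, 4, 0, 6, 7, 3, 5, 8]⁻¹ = [3, 1, 0, 6, 2, 7, 4, 5, 8]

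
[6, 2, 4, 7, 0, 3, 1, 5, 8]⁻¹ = [4, 6, 1, 5, 2, 7, 0, 3, 8]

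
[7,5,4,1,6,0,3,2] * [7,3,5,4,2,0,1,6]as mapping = [0→6,1→0,2→2,3→3,4→1,5→7,6→4,7→5]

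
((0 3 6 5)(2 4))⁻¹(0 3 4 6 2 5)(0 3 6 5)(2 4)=(0 3 6 2 5 4)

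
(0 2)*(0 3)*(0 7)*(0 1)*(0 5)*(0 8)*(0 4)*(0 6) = (0 2 3 7 1 5 8 4 6)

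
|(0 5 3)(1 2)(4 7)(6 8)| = 6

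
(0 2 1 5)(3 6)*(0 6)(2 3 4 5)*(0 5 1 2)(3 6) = (0 6 4 1)(3 5)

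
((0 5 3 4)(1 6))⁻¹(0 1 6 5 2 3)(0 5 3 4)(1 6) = (1 3 2 4 5 6)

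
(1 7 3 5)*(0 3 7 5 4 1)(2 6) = (0 3 4 1 5)(2 6)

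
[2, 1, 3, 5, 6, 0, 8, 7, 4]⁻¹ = [5, 1, 0, 2, 8, 3, 4, 7, 6]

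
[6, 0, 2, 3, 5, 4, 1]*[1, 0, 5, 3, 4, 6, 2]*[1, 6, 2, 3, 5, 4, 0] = [2, 6, 4, 3, 0, 5, 1]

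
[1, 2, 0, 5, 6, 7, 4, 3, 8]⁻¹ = [2, 0, 1, 7, 6, 3, 4, 5, 8]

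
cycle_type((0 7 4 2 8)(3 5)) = 2.5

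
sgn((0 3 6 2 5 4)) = -1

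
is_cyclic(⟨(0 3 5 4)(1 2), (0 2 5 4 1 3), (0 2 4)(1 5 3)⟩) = no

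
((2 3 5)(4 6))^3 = (4 6)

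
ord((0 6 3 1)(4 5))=4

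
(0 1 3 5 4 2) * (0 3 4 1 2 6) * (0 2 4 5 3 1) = (0 4 6 2 1 5)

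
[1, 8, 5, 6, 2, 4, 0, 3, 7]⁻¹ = [6, 0, 4, 7, 5, 2, 3, 8, 1]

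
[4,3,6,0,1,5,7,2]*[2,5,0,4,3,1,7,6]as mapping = [0→3,1→4,2→7,3→2,4→5,5→1,6→6,7→0]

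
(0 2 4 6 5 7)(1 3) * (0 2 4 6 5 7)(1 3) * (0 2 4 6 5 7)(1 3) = (0 6)(1 3)(2 5)(4 7)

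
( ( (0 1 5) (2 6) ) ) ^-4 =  (0 5 1) 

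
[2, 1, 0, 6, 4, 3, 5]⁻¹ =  [2, 1, 0, 5, 4, 6, 3]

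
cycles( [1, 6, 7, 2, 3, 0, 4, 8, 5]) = (0 1 6 4 3 2 7 8 5)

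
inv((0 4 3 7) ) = (0 7 3 4) 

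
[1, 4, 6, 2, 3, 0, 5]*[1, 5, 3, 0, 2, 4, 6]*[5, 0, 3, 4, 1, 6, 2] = [6, 3, 2, 4, 5, 0, 1]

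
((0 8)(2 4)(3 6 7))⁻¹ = (0 8)(2 4)(3 7 6)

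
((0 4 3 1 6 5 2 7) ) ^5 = (0 5 3 7 6 4 2 1) 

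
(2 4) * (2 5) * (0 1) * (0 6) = (0 1 6)(2 4 5)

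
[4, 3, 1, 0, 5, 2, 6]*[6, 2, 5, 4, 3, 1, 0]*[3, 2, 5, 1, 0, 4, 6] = [1, 0, 5, 6, 2, 4, 3]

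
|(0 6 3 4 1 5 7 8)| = 8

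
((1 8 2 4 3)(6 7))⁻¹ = (1 3 4 2 8)(6 7)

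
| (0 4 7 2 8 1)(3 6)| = 6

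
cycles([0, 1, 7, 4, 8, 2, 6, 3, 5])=(2 7 3 4 8 5) 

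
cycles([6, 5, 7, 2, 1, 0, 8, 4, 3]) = (0 6 8 3 2 7 4 1 5)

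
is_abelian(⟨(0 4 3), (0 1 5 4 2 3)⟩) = no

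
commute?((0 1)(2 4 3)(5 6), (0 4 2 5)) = no:(0 1)(2 4 3)(5 6)*(0 4 2 5) = (0 1 4 3 5 6), (0 4 2 5)*(0 1)(2 4 3)(5 6) = (0 3 2 6 5 1)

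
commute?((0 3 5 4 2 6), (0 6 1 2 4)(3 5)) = no:(0 3 5 4 2 6)*(0 6 1 2 4)(3 5) = (0 5)(1 2), (0 6 1 2 4)(3 5)*(0 3 5 4 2 6) = (1 6)(3 4)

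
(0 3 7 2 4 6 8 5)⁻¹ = (0 5 8 6 4 2 7 3)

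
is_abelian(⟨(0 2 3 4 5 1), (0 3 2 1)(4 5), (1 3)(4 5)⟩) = no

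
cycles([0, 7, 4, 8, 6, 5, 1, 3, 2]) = (1 7 3 8 2 4 6)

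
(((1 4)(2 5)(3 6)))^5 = (1 4)(2 5)(3 6)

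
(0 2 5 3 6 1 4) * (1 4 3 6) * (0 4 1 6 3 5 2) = (1 5 3 6)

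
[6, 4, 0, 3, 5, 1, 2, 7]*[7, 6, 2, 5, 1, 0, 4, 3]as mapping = [0→4, 1→1, 2→7, 3→5, 4→0, 5→6, 6→2, 7→3]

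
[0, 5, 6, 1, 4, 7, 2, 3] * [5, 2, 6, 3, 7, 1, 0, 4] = [5, 1, 0, 2, 7, 4, 6, 3]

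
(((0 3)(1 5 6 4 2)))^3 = (0 3)(1 4 5 2 6)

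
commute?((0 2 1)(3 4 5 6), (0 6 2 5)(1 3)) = no:(0 2 1)(3 4 5 6) * (0 6 2 5)(1 3) = (0 5 2 3 4)(1 6), (0 6 2 5)(1 3) * (0 2 1)(3 4 5 6) = (0 3)(1 4 5 2 6)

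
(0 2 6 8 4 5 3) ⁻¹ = (0 3 5 4 8 6 2) 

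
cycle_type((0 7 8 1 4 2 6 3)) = 8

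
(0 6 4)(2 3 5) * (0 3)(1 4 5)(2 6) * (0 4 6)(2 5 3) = (0 5)(1 6 3)(2 4)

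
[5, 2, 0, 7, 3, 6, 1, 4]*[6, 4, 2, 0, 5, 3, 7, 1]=[3, 2, 6, 1, 0, 7, 4, 5]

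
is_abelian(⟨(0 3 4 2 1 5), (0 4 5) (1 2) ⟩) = no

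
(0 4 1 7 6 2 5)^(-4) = (0 7 5 1 2 4 6)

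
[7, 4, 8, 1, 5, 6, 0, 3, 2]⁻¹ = [6, 3, 8, 7, 1, 4, 5, 0, 2]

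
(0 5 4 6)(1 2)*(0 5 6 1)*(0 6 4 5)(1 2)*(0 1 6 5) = (0 4 2 5)(1 6)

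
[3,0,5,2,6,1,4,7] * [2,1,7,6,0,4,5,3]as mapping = [0→6,1→2,2→4,3→7,4→5,5→1,6→0,7→3]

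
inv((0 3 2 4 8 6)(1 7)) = (0 6 8 4 2 3)(1 7)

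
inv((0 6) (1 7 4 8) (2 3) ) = (0 6) (1 8 4 7) (2 3) 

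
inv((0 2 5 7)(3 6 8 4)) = (0 7 5 2)(3 4 8 6)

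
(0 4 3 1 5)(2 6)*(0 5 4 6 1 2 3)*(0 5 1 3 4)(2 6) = (0 2 3 6 4 5 1)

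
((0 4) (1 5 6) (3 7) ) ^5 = (0 4) (1 6 5) (3 7) 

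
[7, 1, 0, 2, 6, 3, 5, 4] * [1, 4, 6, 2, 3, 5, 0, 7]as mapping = [0→7, 1→4, 2→1, 3→6, 4→0, 5→2, 6→5, 7→3]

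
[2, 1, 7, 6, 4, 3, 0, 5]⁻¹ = [6, 1, 0, 5, 4, 7, 3, 2]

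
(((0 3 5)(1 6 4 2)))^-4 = (0 5 3)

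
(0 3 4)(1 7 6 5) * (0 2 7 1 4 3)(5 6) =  (2 7 5 4)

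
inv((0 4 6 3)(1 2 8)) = (0 3 6 4)(1 8 2)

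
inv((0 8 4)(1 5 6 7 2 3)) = (0 4 8)(1 3 2 7 6 5)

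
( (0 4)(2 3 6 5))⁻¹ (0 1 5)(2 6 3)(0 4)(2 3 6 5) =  (1 2 4)(3 5 6)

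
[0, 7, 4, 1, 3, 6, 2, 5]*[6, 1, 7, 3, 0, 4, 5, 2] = [6, 2, 0, 1, 3, 5, 7, 4]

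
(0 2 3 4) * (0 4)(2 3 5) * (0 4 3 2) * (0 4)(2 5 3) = (0 5 4 2 3)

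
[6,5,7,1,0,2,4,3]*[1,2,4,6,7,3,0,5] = [0,3,5,2,1,4,7,6]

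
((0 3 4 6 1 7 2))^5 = (0 7 6 3 2 1 4)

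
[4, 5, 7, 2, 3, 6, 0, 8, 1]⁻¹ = [6, 8, 3, 4, 0, 1, 5, 2, 7]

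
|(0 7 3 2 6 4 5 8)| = 8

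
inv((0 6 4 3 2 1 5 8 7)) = (0 7 8 5 1 2 3 4 6)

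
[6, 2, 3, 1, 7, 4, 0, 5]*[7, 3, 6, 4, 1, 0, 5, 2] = [5, 6, 4, 3, 2, 1, 7, 0]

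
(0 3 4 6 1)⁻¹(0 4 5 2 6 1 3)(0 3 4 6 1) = (0 4 3 6 5 2 1)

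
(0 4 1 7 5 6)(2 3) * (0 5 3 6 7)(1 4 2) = (0 2 6 5 7 3 1)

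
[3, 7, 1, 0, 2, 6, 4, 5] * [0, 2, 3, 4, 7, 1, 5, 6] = [4, 6, 2, 0, 3, 5, 7, 1]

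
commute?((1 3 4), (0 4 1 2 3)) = no:(1 3 4)*(0 4 1 2 3) = (0 4 2 3 1), (0 4 1 2 3)*(1 3 4) = (0 1 2 4 3)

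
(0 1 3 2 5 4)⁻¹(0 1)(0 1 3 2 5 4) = (1 3)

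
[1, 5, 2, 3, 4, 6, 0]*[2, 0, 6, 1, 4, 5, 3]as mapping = [0→0, 1→5, 2→6, 3→1, 4→4, 5→3, 6→2]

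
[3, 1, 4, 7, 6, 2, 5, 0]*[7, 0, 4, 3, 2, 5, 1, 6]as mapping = [0→3, 1→0, 2→2, 3→6, 4→1, 5→4, 6→5, 7→7]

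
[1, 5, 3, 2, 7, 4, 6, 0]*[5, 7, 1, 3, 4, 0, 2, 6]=[7, 0, 3, 1, 6, 4, 2, 5]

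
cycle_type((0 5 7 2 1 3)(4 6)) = 2.6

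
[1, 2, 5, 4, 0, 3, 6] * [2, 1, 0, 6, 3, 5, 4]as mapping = [0→1, 1→0, 2→5, 3→3, 4→2, 5→6, 6→4]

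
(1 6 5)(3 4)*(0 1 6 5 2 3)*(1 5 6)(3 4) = (0 5 1 6 2 4)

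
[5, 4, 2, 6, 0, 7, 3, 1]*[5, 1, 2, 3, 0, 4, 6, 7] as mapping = [0→4, 1→0, 2→2, 3→6, 4→5, 5→7, 6→3, 7→1] 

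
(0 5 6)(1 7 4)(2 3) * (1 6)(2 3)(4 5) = (0 4 6)(1 7 5)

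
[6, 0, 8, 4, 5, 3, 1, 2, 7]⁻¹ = [1, 6, 7, 5, 3, 4, 0, 8, 2]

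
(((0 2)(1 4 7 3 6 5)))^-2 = (1 6 7)(3 4 5)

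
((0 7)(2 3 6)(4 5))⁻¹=(0 7)(2 6 3)(4 5)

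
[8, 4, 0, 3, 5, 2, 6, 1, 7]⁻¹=[2, 7, 5, 3, 1, 4, 6, 8, 0]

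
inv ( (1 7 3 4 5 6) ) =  (1 6 5 4 3 7) 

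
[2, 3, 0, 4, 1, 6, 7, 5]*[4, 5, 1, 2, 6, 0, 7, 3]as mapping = [0→1, 1→2, 2→4, 3→6, 4→5, 5→7, 6→3, 7→0]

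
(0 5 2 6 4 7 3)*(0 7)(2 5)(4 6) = (0 2 4)(3 7)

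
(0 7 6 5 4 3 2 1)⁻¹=(0 1 2 3 4 5 6 7)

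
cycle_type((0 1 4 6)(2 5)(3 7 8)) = 2.3.4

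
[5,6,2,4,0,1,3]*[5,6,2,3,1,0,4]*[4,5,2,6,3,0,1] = [4,3,2,5,0,1,6]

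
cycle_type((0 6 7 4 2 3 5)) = 7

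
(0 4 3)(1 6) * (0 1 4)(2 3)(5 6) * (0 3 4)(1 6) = (0 3 6)(1 5)(2 4)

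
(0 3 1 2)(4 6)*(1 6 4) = (0 3 6 1 2)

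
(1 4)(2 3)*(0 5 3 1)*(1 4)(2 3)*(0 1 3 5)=(1 3 5 2 4)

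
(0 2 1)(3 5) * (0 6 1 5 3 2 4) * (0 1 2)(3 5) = (0 4 1 6 2 3 5)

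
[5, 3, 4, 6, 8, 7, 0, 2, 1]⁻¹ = [6, 8, 7, 1, 2, 0, 3, 5, 4]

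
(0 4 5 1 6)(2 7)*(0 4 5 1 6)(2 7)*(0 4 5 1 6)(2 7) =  (0 1 4 6 5)(2 7)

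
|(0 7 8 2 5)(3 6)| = 10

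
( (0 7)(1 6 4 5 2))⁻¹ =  (0 7)(1 2 5 4 6)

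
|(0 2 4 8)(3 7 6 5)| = 4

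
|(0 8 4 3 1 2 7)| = 7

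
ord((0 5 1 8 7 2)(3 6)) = 6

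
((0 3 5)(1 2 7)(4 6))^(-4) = (0 5 3)(1 7 2)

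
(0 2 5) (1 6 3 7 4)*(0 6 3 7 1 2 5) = (0 5 6 7 4 2) (1 3) 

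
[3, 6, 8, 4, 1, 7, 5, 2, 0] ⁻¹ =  [8, 4, 7, 0, 3, 6, 1, 5, 2] 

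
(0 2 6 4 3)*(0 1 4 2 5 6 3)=(0 5 6 2 3 1 4)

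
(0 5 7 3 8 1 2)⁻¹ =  (0 2 1 8 3 7 5)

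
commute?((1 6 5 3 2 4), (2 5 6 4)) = no:(1 6 5 3 2 4) * (2 5 6 4) = (1 4)(3 5), (2 5 6 4) * (1 6 5 3 2 4) = (1 6)(2 3)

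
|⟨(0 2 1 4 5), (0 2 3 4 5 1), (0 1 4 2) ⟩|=120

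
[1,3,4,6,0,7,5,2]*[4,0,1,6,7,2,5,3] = [0,6,7,5,4,3,2,1]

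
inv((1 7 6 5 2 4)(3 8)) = (1 4 2 5 6 7)(3 8)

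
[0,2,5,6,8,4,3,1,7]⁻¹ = [0,7,1,6,5,2,3,8,4]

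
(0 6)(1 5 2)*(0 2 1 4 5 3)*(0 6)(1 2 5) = (1 3 6 5 2 4)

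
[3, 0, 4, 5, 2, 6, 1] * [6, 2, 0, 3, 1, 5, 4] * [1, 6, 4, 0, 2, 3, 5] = [0, 5, 6, 3, 1, 2, 4]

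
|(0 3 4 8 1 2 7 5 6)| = 9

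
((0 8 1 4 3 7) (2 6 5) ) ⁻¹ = (0 7 3 4 1 8) (2 5 6) 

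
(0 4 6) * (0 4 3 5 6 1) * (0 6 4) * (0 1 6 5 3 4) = (0 4 6 1 5)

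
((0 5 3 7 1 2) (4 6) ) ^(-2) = (0 1 3) (2 7 5) 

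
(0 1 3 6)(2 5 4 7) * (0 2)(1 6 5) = (0 6 2 1 3 5 4 7)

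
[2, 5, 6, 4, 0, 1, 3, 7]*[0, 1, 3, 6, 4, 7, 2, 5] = [3, 7, 2, 4, 0, 1, 6, 5]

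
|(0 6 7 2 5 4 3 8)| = 8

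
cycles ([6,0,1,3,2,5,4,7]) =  (0 6 4 2 1)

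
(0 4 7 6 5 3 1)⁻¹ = (0 1 3 5 6 7 4)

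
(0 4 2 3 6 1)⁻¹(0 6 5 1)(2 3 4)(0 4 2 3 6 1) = (0 4 1 5)(2 3 6)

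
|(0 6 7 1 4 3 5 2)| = 8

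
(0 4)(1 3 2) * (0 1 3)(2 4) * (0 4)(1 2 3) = (0 3)(1 4 2)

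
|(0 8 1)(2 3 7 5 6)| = 15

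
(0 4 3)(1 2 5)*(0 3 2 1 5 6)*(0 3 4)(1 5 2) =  (1 5 2 6 3 4)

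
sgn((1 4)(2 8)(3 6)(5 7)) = 1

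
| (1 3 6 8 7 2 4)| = 7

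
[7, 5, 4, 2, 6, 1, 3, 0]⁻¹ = [7, 5, 3, 6, 2, 1, 4, 0]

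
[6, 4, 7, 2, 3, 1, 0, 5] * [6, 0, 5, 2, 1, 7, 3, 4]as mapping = [0→3, 1→1, 2→4, 3→5, 4→2, 5→0, 6→6, 7→7]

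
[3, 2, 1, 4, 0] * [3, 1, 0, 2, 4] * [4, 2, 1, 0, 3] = [1, 4, 2, 3, 0]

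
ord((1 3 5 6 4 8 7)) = 7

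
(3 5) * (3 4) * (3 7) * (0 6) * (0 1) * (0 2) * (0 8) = (0 6 1 2 8)(3 5 4 7)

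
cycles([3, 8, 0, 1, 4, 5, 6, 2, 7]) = (0 3 1 8 7 2)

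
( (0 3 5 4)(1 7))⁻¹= (0 4 5 3)(1 7)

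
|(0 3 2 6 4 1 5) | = 7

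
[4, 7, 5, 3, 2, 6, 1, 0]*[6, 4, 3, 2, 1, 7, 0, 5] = [1, 5, 7, 2, 3, 0, 4, 6]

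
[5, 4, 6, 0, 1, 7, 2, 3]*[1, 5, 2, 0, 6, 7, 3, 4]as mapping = [0→7, 1→6, 2→3, 3→1, 4→5, 5→4, 6→2, 7→0]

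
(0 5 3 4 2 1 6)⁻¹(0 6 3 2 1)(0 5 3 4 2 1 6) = (0 4 1 6 5)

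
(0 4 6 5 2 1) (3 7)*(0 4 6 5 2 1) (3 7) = (0 6 2) (1 4 5) 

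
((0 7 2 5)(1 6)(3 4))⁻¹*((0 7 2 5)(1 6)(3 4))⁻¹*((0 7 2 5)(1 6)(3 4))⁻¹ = (0 7 2 5)(1 6)(3 4)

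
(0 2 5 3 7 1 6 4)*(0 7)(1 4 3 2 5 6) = (0 5 2 6 3)(4 7)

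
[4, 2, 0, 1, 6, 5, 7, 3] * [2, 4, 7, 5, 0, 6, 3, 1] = [0, 7, 2, 4, 3, 6, 1, 5]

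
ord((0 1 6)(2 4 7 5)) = 12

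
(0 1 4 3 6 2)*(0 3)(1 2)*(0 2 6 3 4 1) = (0 6)(2 4)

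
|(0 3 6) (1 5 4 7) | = 12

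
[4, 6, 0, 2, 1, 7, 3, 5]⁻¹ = [2, 4, 3, 6, 0, 7, 1, 5]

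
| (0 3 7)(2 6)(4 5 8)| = 6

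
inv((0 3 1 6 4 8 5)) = (0 5 8 4 6 1 3)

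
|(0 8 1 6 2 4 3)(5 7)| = 14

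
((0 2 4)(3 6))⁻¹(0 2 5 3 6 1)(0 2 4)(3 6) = (1 2 4 5 6 3)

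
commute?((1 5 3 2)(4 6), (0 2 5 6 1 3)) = no:(1 5 3 2)(4 6) * (0 2 5 6 1 3) = (0 2 3 5)(1 6 4), (0 2 5 6 1 3) * (1 5 3 2)(4 6) = (0 1 2 3)(4 6 5)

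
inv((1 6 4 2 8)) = (1 8 2 4 6)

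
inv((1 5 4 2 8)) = (1 8 2 4 5)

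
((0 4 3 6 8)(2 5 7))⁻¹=(0 8 6 3 4)(2 7 5)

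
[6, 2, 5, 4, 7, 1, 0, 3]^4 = [0, 2, 5, 4, 7, 1, 6, 3]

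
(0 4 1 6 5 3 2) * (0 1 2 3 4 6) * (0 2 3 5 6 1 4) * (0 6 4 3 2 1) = (2 3 5 6 4)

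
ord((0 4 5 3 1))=5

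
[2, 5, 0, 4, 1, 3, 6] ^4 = [0, 1, 2, 3, 4, 5, 6] 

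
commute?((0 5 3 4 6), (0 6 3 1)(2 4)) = no:(0 5 3 4 6)*(0 6 3 1)(2 4) = (0 5 1)(2 4 3), (0 6 3 1)(2 4)*(0 5 3 4 6) = (1 5 3)(2 6 4)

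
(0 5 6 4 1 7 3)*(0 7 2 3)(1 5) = (0 1 2 3 7)(4 5 6)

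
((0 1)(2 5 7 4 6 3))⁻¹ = (0 1)(2 3 6 4 7 5)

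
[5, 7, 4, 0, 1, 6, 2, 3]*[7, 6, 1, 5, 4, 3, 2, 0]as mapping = [0→3, 1→0, 2→4, 3→7, 4→6, 5→2, 6→1, 7→5]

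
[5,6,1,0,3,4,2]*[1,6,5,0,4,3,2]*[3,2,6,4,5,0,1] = [4,6,1,2,3,5,0]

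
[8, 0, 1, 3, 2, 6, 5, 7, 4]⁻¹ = [1, 2, 4, 3, 8, 6, 5, 7, 0]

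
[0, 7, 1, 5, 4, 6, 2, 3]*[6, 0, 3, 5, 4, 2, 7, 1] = [6, 1, 0, 2, 4, 7, 3, 5]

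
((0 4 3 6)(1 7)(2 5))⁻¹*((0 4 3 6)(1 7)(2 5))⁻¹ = (0 3)(4 6)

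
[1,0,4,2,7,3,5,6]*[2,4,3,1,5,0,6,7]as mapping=[0→4,1→2,2→5,3→3,4→7,5→1,6→0,7→6]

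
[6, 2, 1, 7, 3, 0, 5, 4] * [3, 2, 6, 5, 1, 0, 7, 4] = [7, 6, 2, 4, 5, 3, 0, 1]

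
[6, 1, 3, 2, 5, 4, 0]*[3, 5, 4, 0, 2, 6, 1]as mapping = [0→1, 1→5, 2→0, 3→4, 4→6, 5→2, 6→3]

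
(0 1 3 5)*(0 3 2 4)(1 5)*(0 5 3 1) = (0 3)(1 2 4 5)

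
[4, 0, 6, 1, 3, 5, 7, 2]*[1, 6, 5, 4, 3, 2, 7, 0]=[3, 1, 7, 6, 4, 2, 0, 5]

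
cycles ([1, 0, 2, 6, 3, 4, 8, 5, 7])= (0 1)(3 6 8 7 5 4)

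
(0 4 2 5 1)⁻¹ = (0 1 5 2 4)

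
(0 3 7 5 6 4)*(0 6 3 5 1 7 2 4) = (0 5 3 2 4 6)(1 7)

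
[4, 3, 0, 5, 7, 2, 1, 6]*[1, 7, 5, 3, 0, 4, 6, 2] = [0, 3, 1, 4, 2, 5, 7, 6]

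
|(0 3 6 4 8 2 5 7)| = 8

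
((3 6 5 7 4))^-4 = (3 6 5 7 4)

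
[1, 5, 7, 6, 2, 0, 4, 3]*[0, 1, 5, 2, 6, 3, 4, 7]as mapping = [0→1, 1→3, 2→7, 3→4, 4→5, 5→0, 6→6, 7→2]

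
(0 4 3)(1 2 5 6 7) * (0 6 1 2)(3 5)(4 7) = (0 7 2 3 6 4 5 1)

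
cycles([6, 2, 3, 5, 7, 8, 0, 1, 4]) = (0 6)(1 2 3 5 8 4 7)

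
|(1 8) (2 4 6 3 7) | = 10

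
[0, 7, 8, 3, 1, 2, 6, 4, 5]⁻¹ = [0, 4, 5, 3, 7, 8, 6, 1, 2]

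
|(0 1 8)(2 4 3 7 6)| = 15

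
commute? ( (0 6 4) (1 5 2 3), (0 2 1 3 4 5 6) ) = no: (0 6 4) (1 5 2 3)*(0 2 1 3 4 5 6) = (1 6 5) (2 4), (0 2 1 3 4 5 6)*(0 6 4) (1 5 2 3) = (0 3) (2 5 4) 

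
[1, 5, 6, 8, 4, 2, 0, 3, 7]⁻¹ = [6, 0, 5, 7, 4, 1, 2, 8, 3]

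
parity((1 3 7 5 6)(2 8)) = odd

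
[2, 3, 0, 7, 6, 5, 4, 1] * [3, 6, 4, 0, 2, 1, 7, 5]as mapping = [0→4, 1→0, 2→3, 3→5, 4→7, 5→1, 6→2, 7→6]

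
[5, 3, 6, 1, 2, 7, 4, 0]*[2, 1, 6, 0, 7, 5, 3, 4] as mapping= [0→5, 1→0, 2→3, 3→1, 4→6, 5→4, 6→7, 7→2] 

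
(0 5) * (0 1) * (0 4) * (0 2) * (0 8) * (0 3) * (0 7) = (0 5 1 4 2 8 3 7)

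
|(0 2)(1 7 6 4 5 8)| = 6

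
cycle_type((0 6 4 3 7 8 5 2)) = 8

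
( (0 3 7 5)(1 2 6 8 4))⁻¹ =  (0 5 7 3)(1 4 8 6 2)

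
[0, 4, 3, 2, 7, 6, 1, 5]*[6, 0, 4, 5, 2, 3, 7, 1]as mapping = [0→6, 1→2, 2→5, 3→4, 4→1, 5→7, 6→0, 7→3]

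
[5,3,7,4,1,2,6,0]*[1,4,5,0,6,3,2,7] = [3,0,7,6,4,5,2,1]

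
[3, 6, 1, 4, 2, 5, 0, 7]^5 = [6, 2, 4, 0, 3, 5, 1, 7]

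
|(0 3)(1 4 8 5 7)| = 10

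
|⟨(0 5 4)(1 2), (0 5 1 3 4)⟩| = 720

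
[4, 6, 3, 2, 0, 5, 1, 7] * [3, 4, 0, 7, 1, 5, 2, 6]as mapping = [0→1, 1→2, 2→7, 3→0, 4→3, 5→5, 6→4, 7→6]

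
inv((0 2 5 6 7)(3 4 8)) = (0 7 6 5 2)(3 8 4)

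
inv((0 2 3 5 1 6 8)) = (0 8 6 1 5 3 2)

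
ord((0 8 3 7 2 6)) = 6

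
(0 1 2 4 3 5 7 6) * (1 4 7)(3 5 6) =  (0 4 5 1 2 7 3 6)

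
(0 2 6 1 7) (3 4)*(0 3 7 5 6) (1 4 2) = (0 1 5 6 4 7 3 2) 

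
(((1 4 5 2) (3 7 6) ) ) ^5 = (1 4 5 2) (3 6 7) 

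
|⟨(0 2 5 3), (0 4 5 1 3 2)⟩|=720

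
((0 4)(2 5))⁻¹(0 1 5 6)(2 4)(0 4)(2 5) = (0 5)(1 2 6 4)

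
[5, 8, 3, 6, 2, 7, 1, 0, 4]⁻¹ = [7, 6, 4, 2, 8, 0, 3, 5, 1]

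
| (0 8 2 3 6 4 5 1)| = 8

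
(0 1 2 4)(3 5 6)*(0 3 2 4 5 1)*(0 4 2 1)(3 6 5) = (0 4 6 1 2 3)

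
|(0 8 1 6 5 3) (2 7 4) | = 6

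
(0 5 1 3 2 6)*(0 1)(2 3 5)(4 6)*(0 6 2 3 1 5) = (0 3 1)(2 4)(5 6)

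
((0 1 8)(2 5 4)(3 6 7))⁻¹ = (0 8 1)(2 4 5)(3 7 6)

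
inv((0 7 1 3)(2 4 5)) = (0 3 1 7)(2 5 4)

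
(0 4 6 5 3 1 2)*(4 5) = (0 5 3 1 2)(4 6)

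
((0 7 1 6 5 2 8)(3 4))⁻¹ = (0 8 2 5 6 1 7)(3 4)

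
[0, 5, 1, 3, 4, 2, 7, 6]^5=[0, 2, 5, 3, 4, 1, 7, 6]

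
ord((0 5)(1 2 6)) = 6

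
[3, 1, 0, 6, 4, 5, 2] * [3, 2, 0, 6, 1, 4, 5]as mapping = [0→6, 1→2, 2→3, 3→5, 4→1, 5→4, 6→0]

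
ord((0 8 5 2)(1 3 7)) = 12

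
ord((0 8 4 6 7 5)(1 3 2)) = 6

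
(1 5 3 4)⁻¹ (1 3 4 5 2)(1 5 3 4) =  (1 3 2 5 4)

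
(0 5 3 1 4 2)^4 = (0 4 3)(1 5 2)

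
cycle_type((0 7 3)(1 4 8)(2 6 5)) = 3^3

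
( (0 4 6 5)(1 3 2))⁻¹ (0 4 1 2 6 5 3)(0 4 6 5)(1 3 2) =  (0 2 4 6 3 1 5)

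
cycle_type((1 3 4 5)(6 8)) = 2.4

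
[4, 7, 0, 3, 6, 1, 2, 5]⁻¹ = [2, 5, 6, 3, 0, 7, 4, 1]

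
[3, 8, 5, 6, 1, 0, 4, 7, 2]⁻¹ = [5, 4, 8, 0, 6, 2, 3, 7, 1]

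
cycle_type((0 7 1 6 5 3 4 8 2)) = 9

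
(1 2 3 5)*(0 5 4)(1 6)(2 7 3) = (0 5 6 1 7 3 4)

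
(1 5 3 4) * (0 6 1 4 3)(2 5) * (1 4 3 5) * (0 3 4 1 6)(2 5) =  (1 5 3 2 6)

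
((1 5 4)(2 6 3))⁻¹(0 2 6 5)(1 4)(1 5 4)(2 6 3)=(0 6 3 4)(1 5)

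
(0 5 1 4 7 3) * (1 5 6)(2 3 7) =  (0 6 1 4 2 3)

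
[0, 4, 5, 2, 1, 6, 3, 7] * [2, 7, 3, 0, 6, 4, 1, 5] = [2, 6, 4, 3, 7, 1, 0, 5]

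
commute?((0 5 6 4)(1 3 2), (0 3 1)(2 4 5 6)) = no:(0 5 6 4)(1 3 2)*(0 3 1)(2 4 5 6) = (0 6 5 2)(3 4), (0 3 1)(2 4 5 6)*(0 5 6 4)(1 3 2) = (0 2)(1 5 4 6)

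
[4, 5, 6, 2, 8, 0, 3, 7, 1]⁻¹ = [5, 8, 3, 6, 0, 1, 2, 7, 4]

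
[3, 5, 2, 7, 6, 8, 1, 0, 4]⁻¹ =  [7, 6, 2, 0, 8, 1, 4, 3, 5]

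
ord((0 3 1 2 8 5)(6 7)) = 6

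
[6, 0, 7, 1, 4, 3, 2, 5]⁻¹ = [1, 3, 6, 5, 4, 7, 0, 2]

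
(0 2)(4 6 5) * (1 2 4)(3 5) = (0 4 6 3 5 1 2)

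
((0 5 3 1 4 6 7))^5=(0 6 1 5 7 4 3)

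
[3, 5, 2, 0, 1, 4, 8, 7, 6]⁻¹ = [3, 4, 2, 0, 5, 1, 8, 7, 6]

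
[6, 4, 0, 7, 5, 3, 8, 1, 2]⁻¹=[2, 7, 8, 5, 1, 4, 0, 3, 6]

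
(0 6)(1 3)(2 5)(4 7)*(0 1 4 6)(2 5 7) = (1 3 4 2 7 6)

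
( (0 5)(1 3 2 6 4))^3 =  (0 5)(1 6 3 4 2)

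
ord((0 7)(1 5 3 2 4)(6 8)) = 10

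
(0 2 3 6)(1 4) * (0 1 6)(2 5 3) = (0 5 3)(1 4 6)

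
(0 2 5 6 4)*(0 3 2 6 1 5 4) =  (0 6)(1 5)(2 4 3)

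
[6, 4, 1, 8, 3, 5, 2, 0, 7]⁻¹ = [7, 2, 6, 4, 1, 5, 0, 8, 3]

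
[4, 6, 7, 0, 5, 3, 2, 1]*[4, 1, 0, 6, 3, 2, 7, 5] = [3, 7, 5, 4, 2, 6, 0, 1]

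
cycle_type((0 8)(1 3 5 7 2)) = 2.5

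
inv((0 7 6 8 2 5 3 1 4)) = (0 4 1 3 5 2 8 6 7)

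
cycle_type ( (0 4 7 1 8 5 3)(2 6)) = 2.7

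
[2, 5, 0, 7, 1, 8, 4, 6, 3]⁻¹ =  [2, 4, 0, 8, 6, 1, 7, 3, 5]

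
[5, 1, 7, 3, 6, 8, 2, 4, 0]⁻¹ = [8, 1, 6, 3, 7, 0, 4, 2, 5]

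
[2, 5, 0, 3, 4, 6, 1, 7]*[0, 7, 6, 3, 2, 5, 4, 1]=[6, 5, 0, 3, 2, 4, 7, 1]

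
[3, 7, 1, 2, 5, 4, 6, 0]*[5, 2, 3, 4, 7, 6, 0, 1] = [4, 1, 2, 3, 6, 7, 0, 5]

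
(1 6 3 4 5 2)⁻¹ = (1 2 5 4 3 6)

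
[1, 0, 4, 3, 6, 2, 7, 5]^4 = [0, 1, 5, 3, 2, 7, 4, 6]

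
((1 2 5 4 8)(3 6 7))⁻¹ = (1 8 4 5 2)(3 7 6)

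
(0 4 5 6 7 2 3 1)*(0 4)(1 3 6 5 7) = (1 4 7 2 6)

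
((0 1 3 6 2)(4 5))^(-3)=(0 3 2 1 6)(4 5)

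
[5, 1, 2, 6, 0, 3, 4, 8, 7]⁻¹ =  [4, 1, 2, 5, 6, 0, 3, 8, 7]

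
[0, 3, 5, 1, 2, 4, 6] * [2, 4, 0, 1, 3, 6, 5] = [2, 1, 6, 4, 0, 3, 5]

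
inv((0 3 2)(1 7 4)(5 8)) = (0 2 3)(1 4 7)(5 8)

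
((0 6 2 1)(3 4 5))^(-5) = (0 1 2 6)(3 4 5)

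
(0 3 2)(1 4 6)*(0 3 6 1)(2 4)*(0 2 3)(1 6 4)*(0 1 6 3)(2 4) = (0 2 1)(3 6 4)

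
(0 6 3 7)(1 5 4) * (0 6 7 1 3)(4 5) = (0 7 6)(1 4 3)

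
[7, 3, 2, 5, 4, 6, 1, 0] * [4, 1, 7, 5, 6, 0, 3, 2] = [2, 5, 7, 0, 6, 3, 1, 4] 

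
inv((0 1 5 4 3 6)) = (0 6 3 4 5 1)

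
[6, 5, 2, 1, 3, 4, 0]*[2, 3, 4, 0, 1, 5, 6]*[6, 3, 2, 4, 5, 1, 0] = [0, 1, 5, 4, 6, 3, 2]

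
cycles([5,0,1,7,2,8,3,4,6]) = (0 5 8 6 3 7 4 2 1) 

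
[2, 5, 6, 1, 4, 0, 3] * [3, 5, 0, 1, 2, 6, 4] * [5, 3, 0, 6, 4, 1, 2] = [5, 2, 4, 1, 0, 6, 3]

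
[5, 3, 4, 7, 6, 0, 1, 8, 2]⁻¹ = [5, 6, 8, 1, 2, 0, 4, 3, 7]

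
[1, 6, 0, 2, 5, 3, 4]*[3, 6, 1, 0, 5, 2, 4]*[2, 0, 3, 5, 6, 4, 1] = [1, 6, 5, 0, 3, 2, 4]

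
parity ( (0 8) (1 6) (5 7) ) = odd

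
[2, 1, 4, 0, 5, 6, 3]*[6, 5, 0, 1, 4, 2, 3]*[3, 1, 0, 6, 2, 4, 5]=[3, 4, 2, 5, 0, 6, 1]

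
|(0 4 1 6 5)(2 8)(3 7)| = 10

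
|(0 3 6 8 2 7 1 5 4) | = 9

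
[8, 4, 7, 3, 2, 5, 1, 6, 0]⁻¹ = [8, 6, 4, 3, 1, 5, 7, 2, 0]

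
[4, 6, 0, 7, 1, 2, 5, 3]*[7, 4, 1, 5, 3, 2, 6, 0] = [3, 6, 7, 0, 4, 1, 2, 5]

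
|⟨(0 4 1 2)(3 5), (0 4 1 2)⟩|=8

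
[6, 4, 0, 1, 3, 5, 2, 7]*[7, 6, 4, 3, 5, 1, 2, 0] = [2, 5, 7, 6, 3, 1, 4, 0]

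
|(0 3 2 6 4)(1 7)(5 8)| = 10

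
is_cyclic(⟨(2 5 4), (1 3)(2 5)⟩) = no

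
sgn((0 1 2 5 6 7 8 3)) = -1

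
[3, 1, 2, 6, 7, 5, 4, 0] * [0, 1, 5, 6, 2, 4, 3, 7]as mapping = [0→6, 1→1, 2→5, 3→3, 4→7, 5→4, 6→2, 7→0]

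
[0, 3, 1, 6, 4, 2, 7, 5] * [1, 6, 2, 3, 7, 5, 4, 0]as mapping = [0→1, 1→3, 2→6, 3→4, 4→7, 5→2, 6→0, 7→5]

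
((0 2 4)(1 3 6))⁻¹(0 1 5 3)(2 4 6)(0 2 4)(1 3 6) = (0 1 4)(2 3 5 6)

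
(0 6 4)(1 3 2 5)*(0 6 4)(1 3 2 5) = (0 4 6)(1 2)(3 5)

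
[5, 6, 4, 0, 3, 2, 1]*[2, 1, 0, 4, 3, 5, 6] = [5, 6, 3, 2, 4, 0, 1]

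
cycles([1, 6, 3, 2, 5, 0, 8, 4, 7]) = (0 1 6 8 7 4 5)(2 3)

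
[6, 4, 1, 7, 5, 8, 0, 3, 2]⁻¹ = [6, 2, 8, 7, 1, 4, 0, 3, 5]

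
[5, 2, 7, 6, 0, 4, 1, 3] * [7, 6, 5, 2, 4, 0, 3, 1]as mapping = [0→0, 1→5, 2→1, 3→3, 4→7, 5→4, 6→6, 7→2]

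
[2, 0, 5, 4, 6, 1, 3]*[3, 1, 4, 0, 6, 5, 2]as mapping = [0→4, 1→3, 2→5, 3→6, 4→2, 5→1, 6→0]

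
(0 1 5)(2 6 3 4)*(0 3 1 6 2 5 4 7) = (0 6 1 4 5 3 7)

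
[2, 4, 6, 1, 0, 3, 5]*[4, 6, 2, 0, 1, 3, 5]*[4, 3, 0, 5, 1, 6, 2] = [0, 3, 6, 2, 1, 4, 5]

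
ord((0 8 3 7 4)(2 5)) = 10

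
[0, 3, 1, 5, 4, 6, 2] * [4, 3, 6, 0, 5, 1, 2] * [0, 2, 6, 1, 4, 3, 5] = [4, 0, 1, 2, 3, 6, 5]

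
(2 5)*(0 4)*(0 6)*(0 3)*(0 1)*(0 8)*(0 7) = (0 4 6 3 1 8 7)(2 5)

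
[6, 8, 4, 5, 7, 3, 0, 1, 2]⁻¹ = [6, 7, 8, 5, 2, 3, 0, 4, 1]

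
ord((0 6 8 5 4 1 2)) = 7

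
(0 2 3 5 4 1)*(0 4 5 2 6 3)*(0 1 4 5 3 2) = (0 6 2 1 5 3)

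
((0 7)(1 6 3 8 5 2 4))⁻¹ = (0 7)(1 4 2 5 8 3 6)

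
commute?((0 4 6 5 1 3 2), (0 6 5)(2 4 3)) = no:(0 4 6 5 1 3 2) * (0 6 5)(2 4 3) = (0 3 4 5 1 2 6), (0 6 5)(2 4 3) * (0 4 6 5 1 3 2) = (0 5 4 2 6 1 3)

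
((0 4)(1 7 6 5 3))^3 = (0 4)(1 5 7 3 6)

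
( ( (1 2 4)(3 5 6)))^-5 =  (1 2 4)(3 5 6)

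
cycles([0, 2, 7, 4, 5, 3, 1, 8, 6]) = (1 2 7 8 6)(3 4 5)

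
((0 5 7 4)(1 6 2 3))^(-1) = (0 4 7 5)(1 3 2 6)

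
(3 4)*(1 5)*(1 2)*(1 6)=(1 5 2 6)(3 4)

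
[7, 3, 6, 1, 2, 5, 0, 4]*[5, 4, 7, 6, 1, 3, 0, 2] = [2, 6, 0, 4, 7, 3, 5, 1]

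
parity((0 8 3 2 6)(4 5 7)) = even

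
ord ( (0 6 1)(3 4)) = 6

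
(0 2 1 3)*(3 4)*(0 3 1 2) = (1 4)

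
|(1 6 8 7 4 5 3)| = 7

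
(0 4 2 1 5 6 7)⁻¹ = (0 7 6 5 1 2 4)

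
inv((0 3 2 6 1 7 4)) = (0 4 7 1 6 2 3)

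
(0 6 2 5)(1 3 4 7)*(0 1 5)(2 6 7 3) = (0 7 5 1 2)(3 4)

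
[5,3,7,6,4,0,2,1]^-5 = [5,1,2,3,4,0,6,7]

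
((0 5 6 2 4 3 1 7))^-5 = (0 2 1 5 4 7 6 3)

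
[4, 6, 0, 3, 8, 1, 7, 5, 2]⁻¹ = [2, 5, 8, 3, 0, 7, 1, 6, 4]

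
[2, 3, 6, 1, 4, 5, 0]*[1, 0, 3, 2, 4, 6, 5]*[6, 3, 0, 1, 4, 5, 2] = [1, 0, 5, 6, 4, 2, 3]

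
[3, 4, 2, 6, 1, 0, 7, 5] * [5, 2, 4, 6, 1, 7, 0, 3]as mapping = [0→6, 1→1, 2→4, 3→0, 4→2, 5→5, 6→3, 7→7]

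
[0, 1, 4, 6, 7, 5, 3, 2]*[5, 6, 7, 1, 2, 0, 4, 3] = [5, 6, 2, 4, 3, 0, 1, 7]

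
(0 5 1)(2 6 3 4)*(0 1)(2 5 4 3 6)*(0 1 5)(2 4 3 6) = (0 3 6 2 4)(1 5)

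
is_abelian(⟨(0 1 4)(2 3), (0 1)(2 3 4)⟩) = no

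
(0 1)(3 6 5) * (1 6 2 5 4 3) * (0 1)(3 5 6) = (0 3 2 6 4 5)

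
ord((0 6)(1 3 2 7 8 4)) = 6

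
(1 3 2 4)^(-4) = ()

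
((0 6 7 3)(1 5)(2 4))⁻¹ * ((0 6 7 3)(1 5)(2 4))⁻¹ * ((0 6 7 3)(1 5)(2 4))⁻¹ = (0 6 7 3)(1 5)(2 4)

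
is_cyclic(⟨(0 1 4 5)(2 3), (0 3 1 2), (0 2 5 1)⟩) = no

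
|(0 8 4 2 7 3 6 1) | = 8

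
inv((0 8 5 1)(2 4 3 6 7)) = (0 1 5 8)(2 7 6 3 4)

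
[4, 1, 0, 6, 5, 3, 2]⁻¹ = [2, 1, 6, 5, 0, 4, 3]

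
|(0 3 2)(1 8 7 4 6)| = 15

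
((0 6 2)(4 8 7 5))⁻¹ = (0 2 6)(4 5 7 8)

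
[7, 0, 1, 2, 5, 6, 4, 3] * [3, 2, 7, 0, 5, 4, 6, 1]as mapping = [0→1, 1→3, 2→2, 3→7, 4→4, 5→6, 6→5, 7→0]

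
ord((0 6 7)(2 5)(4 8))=6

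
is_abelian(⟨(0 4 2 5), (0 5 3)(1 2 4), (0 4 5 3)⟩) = no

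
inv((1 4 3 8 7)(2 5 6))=(1 7 8 3 4)(2 6 5)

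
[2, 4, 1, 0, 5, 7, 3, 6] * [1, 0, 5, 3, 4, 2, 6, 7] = [5, 4, 0, 1, 2, 7, 3, 6]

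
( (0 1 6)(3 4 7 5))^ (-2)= (0 1 6)(3 7)(4 5)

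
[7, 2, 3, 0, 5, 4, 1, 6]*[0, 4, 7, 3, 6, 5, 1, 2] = [2, 7, 3, 0, 5, 6, 4, 1]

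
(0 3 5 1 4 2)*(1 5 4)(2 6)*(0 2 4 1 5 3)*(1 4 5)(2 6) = (2 6 5 3 4)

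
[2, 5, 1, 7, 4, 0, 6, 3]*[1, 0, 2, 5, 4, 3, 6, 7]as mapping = [0→2, 1→3, 2→0, 3→7, 4→4, 5→1, 6→6, 7→5]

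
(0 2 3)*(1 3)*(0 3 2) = (1 2)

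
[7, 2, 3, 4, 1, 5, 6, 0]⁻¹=[7, 4, 1, 2, 3, 5, 6, 0]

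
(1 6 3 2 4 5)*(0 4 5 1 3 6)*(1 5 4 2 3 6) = (0 2 4 5 6 1)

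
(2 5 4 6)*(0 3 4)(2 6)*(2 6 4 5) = (0 3 5)(4 6)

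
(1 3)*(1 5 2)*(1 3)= (2 3 5)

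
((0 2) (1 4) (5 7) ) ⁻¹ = (0 2) (1 4) (5 7) 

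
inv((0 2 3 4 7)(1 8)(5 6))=(0 7 4 3 2)(1 8)(5 6)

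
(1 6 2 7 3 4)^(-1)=(1 4 3 7 2 6)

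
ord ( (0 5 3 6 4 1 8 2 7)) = 9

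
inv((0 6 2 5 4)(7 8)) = (0 4 5 2 6)(7 8)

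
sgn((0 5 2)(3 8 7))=1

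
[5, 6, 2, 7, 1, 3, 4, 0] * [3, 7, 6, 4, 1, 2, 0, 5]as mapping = [0→2, 1→0, 2→6, 3→5, 4→7, 5→4, 6→1, 7→3]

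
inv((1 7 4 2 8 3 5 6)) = (1 6 5 3 8 2 4 7)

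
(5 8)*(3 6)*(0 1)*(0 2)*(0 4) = (0 1 2 4) (3 6) (5 8) 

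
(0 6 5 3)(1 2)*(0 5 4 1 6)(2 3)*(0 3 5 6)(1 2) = (0 3 6 4 2)(1 5)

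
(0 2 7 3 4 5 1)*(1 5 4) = (0 2 7 3 1)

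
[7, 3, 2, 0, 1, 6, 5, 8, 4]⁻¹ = [3, 4, 2, 1, 8, 6, 5, 0, 7]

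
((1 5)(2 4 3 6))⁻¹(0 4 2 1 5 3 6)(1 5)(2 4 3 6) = (0 3 4 5 1 6 2)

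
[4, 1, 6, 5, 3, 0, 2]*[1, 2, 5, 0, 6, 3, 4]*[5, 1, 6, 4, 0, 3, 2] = [2, 6, 0, 4, 5, 1, 3]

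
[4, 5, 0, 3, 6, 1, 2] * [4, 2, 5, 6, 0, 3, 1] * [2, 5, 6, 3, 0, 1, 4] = [2, 3, 0, 4, 5, 6, 1]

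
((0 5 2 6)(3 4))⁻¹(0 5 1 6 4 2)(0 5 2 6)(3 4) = (0 3 6 5 2 1)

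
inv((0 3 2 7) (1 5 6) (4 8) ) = (0 7 2 3) (1 6 5) (4 8) 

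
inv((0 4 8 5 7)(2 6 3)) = (0 7 5 8 4)(2 3 6)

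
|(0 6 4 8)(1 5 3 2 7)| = 20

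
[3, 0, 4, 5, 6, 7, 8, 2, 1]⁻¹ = [1, 8, 7, 0, 2, 3, 4, 5, 6]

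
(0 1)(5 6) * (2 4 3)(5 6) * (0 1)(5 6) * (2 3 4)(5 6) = ()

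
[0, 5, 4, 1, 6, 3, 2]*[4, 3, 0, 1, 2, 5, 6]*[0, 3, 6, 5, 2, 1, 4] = [2, 1, 6, 5, 4, 3, 0]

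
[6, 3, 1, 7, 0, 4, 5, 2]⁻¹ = [4, 2, 7, 1, 5, 6, 0, 3]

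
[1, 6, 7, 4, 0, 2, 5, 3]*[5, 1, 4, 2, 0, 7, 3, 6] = [1, 3, 6, 0, 5, 4, 7, 2]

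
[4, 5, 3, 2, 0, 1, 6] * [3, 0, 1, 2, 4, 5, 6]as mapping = [0→4, 1→5, 2→2, 3→1, 4→3, 5→0, 6→6]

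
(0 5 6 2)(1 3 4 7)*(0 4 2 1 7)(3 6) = (0 5 3 2 4)(1 6)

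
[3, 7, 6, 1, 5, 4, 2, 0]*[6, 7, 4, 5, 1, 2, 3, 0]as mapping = [0→5, 1→0, 2→3, 3→7, 4→2, 5→1, 6→4, 7→6]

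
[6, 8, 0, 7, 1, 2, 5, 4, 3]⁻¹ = [2, 4, 5, 8, 7, 6, 0, 3, 1]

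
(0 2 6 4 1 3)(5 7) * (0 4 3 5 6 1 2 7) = (0 7 6 3 4 2 1 5)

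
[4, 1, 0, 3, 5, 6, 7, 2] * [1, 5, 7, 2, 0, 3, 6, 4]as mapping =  [0→0, 1→5, 2→1, 3→2, 4→3, 5→6, 6→4, 7→7]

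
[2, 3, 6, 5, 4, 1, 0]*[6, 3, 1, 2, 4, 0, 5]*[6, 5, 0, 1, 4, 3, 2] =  [5, 0, 3, 6, 4, 1, 2]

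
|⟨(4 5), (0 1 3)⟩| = 6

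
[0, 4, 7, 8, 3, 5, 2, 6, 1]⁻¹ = [0, 8, 6, 4, 1, 5, 7, 2, 3]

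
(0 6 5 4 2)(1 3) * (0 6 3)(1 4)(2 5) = (0 3 4 5 1)(2 6)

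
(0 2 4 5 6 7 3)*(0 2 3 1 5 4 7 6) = (0 3 2 7 1 5)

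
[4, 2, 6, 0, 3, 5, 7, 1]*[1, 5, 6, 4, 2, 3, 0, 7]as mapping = [0→2, 1→6, 2→0, 3→1, 4→4, 5→3, 6→7, 7→5]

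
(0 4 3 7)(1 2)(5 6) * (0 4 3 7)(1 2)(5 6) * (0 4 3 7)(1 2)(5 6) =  (0 7 3 4)(1 2)(5 6)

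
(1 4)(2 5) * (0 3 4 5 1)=(0 3 4)(1 5 2)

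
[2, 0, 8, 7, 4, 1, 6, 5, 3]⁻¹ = [1, 5, 0, 8, 4, 7, 6, 3, 2]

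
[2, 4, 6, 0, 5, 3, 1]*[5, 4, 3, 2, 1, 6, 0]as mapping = [0→3, 1→1, 2→0, 3→5, 4→6, 5→2, 6→4]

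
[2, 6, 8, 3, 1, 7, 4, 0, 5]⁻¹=[7, 4, 0, 3, 6, 8, 1, 5, 2]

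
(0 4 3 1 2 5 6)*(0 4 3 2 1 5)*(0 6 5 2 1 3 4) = (0 4 1 3 2 6)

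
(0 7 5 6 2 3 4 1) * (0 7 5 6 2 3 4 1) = (0 5 2 4)(1 7 6 3)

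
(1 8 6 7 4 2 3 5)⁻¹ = (1 5 3 2 4 7 6 8)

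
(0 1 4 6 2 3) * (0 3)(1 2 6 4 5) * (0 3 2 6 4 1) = (0 6 4 1 5)(2 3)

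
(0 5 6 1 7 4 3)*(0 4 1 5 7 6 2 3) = (0 7 1 6 5 2 3 4)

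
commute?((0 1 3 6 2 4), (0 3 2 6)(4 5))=no:(0 1 3 6 2 4) * (0 3 2 6)(4 5)=(0 1 2 5 4 3), (0 3 2 6)(4 5) * (0 1 3 6 2 4)=(0 6 1 3 4 5)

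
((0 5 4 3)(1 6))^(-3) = (0 5 4 3)(1 6)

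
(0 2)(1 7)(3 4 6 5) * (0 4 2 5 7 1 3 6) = (0 5 6 7 3 2 4)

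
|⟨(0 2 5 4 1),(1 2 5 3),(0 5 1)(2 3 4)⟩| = 720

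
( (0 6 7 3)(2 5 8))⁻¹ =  (0 3 7 6)(2 8 5)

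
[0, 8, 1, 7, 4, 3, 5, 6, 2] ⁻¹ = [0, 2, 8, 5, 4, 6, 7, 3, 1] 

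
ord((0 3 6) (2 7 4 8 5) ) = 15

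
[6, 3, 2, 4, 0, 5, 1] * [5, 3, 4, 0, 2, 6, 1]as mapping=[0→1, 1→0, 2→4, 3→2, 4→5, 5→6, 6→3]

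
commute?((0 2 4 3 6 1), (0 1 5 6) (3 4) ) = no:(0 2 4 3 6 1) * (0 1 5 6) (3 4) = (0 2 3) (5 6), (0 1 5 6) (3 4) * (0 2 4 3 6 1) = (1 5) (2 4 6) 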